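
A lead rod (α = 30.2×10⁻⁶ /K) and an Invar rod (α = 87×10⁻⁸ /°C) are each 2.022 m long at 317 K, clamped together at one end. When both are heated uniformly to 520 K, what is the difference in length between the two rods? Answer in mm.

12.0 mm

ΔT = 203 K
lead: ΔL = 30.2×10⁻⁶ × 2.022 m × 203 = 1.2396×10⁻² m = 12.396 mm
Invar: ΔL = 87×10⁻⁸ × 2.022 m × 203 = 3.5711×10⁻⁴ m = 0.35711 mm
difference = 12.396 − 0.35711 = 12.03889 mm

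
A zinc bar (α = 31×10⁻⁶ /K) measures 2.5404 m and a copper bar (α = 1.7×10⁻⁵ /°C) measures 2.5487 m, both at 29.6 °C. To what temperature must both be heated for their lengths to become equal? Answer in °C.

Equal length when α₁L₁ΔT − α₂L₂ΔT = L₂ − L₁ = 8.30×10⁻³ m
α₁L₁ = 7.87524×10⁻⁵, α₂L₂ = 4.33279×10⁻⁵ → Δ(αL) = 3.54245×10⁻⁵ m/K
ΔT = 8.30×10⁻³ / 3.54245×10⁻⁵ = 234.301 K, so T = 29.6 + 234.301 = 263.901 °C

T = 263.9 °C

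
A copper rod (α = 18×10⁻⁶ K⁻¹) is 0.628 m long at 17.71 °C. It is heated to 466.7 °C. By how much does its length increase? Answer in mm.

|ΔT| = |466.7 − 17.71| = 448.99 K
ΔL = αL₀ΔT = (18×10⁻⁶)(0.628)(448.99) = 5.08×10⁻³ m

ΔL = 5.08 mm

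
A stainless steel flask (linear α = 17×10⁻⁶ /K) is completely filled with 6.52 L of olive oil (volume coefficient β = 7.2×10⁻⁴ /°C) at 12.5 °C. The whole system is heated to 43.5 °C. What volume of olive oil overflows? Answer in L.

0.135 L

The flask also expands: β_container ≈ 3α = 5.1×10⁻⁵ /K
Net overflow = V₀(β_liq − 3α_cont)ΔT
β − 3α = 7.20×10⁻⁴ − 5.1×10⁻⁵ = 6.69×10⁻⁴ /K; ΔT = 31.0 K
ΔV = 6.52 × 6.69×10⁻⁴ × 31.0 = 0.135 L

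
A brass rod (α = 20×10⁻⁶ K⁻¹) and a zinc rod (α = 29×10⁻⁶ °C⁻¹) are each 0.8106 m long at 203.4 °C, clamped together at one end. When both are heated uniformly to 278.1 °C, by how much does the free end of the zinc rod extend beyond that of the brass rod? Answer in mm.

0.545 mm

ΔT = 74.7 K
brass: ΔL = 20×10⁻⁶ × 0.8106 m × 74.7 = 1.2110×10⁻³ m = 1.2110 mm
zinc: ΔL = 29×10⁻⁶ × 0.8106 m × 74.7 = 1.7560×10⁻³ m = 1.7560 mm
difference = 1.7560 − 1.2110 = 0.545 mm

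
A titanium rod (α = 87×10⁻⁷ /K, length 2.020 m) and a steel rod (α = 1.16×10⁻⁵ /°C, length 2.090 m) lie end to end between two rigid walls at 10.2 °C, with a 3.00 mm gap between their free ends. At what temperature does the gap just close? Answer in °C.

T = 81.9 °C

α₁L₁ = 1.7574×10⁻⁵ m/K, α₂L₂ = 2.4244×10⁻⁵ m/K → total 4.1818×10⁻⁵ m/K
ΔT = g/(α₁L₁+α₂L₂) = 3.00×10⁻³ / 4.1818×10⁻⁵ = 71.739 K
T = 10.2 + 71.739 = 81.939 °C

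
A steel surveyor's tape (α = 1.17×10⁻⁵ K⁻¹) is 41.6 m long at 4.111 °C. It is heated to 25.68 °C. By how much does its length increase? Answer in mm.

|ΔT| = |25.68 − 4.111| = 21.569 K
ΔL = αL₀ΔT = (1.17×10⁻⁵)(41.6)(21.569) = 1.05×10⁻² m

ΔL = 10.5 mm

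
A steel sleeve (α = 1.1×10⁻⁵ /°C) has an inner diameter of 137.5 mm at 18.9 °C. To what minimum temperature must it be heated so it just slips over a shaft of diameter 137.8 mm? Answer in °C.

Required Δd = 137.8 − 137.5 = 0.3 mm
Δd = αd₀ΔT ⇒ ΔT = Δd/(αd₀) = 0.3 / (1.1×10⁻⁵ × 137.5) = 198.35 K
T_min = 18.9 + 198.35 = 217.25 °C

T = 217 °C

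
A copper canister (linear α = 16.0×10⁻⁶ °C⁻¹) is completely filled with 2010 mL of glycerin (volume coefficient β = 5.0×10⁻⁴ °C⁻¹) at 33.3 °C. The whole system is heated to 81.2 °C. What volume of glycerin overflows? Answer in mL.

The canister also expands: β_container ≈ 3α = 4.8×10⁻⁵ /K
Net overflow = V₀(β_liq − 3α_cont)ΔT
β − 3α = 5.00×10⁻⁴ − 4.8×10⁻⁵ = 4.52×10⁻⁴ /K; ΔT = 47.9 K
ΔV = 2010 × 4.52×10⁻⁴ × 47.9 = 43.5 mL

43.5 mL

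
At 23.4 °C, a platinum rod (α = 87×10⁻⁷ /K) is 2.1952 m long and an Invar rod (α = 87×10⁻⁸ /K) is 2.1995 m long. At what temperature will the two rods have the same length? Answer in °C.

T = 273.6 °C

Equal length when α₁L₁ΔT − α₂L₂ΔT = L₂ − L₁ = 4.30×10⁻³ m
α₁L₁ = 1.909824×10⁻⁵, α₂L₂ = 1.913565×10⁻⁶ → Δ(αL) = 1.7184675×10⁻⁵ m/K
ΔT = 4.30×10⁻³ / 1.7184675×10⁻⁵ = 250.223 K, so T = 23.4 + 250.223 = 273.623 °C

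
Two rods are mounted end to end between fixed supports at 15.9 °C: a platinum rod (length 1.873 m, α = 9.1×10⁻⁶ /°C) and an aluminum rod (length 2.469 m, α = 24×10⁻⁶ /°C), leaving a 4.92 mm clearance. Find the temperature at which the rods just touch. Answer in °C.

T = 80.4 °C

α₁L₁ = 1.70443×10⁻⁵ m/K, α₂L₂ = 5.9256×10⁻⁵ m/K → total 7.63003×10⁻⁵ m/K
ΔT = g/(α₁L₁+α₂L₂) = 4.92×10⁻³ / 7.63003×10⁻⁵ = 64.482 K
T = 15.9 + 64.482 = 80.382 °C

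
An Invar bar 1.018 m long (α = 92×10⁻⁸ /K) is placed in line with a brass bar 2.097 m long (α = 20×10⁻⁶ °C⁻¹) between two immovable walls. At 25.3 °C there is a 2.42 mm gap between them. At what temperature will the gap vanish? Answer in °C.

α₁L₁ = 9.3656×10⁻⁷ m/K, α₂L₂ = 4.194×10⁻⁵ m/K → total 4.287656×10⁻⁵ m/K
ΔT = g/(α₁L₁+α₂L₂) = 2.42×10⁻³ / 4.287656×10⁻⁵ = 56.441 K
T = 25.3 + 56.441 = 81.741 °C

T = 81.7 °C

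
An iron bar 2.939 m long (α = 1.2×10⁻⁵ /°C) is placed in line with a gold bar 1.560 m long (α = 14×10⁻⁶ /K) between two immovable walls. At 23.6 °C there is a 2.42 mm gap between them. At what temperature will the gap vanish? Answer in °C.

T = 66.0 °C

α₁L₁ = 3.5268×10⁻⁵ m/K, α₂L₂ = 2.184×10⁻⁵ m/K → total 5.7108×10⁻⁵ m/K
ΔT = g/(α₁L₁+α₂L₂) = 2.42×10⁻³ / 5.7108×10⁻⁵ = 42.376 K
T = 23.6 + 42.376 = 65.976 °C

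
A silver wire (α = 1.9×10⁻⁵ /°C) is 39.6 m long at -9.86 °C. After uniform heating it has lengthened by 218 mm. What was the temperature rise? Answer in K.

ΔL = αL₀ΔT ⇒ ΔT = ΔL / (αL₀)
ΔT = 218×10⁻³ m / (1.9×10⁻⁵ × 39.6 m) = 289.74 K

ΔT = 290 K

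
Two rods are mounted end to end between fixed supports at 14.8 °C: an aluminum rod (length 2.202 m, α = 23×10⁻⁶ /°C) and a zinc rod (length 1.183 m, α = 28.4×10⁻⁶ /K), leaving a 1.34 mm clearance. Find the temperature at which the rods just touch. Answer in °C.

α₁L₁ = 5.0646×10⁻⁵ m/K, α₂L₂ = 3.35972×10⁻⁵ m/K → total 8.42432×10⁻⁵ m/K
ΔT = g/(α₁L₁+α₂L₂) = 1.34×10⁻³ / 8.42432×10⁻⁵ = 15.906 K
T = 14.8 + 15.906 = 30.706 °C

T = 30.7 °C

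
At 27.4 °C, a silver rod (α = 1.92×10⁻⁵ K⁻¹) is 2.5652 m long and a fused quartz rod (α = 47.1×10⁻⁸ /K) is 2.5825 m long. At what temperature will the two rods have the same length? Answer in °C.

T = 387.6 °C

L₁(1 + α₁ΔT) = L₂(1 + α₂ΔT) ⇒ ΔT = (L₂ − L₁)/(α₁L₁ − α₂L₂)
L₂ − L₁ = 2.5825 − 2.5652 = 1.73×10⁻² m
α₁L₁ − α₂L₂ = 1.92×10⁻⁵×2.5652 − 47.1×10⁻⁸×2.5825 = 4.80354825×10⁻⁵ m/K
ΔT = 1.73×10⁻² / 4.80354825×10⁻⁵ = 360.150 K
T = 27.4 + 360.150 = 387.550 °C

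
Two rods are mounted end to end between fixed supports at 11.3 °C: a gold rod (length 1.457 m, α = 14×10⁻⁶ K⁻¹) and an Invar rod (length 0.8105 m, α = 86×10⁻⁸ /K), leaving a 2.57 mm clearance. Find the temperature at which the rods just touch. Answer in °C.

α₁L₁ = 2.0398×10⁻⁵ m/K, α₂L₂ = 6.9703×10⁻⁷ m/K → total 2.109503×10⁻⁵ m/K
ΔT = g/(α₁L₁+α₂L₂) = 2.57×10⁻³ / 2.109503×10⁻⁵ = 121.83 K
T = 11.3 + 121.83 = 133.13 °C

T = 133 °C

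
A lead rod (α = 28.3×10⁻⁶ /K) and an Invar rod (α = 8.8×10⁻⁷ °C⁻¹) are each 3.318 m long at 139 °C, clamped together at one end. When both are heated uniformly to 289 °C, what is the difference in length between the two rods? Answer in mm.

13.6 mm

ΔT = 150 K
lead: ΔL = 28.3×10⁻⁶ × 3.318 m × 150 = 1.4085×10⁻² m = 14.085 mm
Invar: ΔL = 8.8×10⁻⁷ × 3.318 m × 150 = 4.3798×10⁻⁴ m = 0.43798 mm
difference = 14.085 − 0.43798 = 13.64702 mm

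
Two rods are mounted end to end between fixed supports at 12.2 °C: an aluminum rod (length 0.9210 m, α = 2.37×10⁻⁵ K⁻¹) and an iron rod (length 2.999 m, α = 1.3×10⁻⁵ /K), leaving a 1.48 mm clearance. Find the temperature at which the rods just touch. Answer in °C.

T = 36.5 °C

α₁L₁ = 2.18277×10⁻⁵ m/K, α₂L₂ = 3.8987×10⁻⁵ m/K → total 6.08147×10⁻⁵ m/K
ΔT = g/(α₁L₁+α₂L₂) = 1.48×10⁻³ / 6.08147×10⁻⁵ = 24.336 K
T = 12.2 + 24.336 = 36.536 °C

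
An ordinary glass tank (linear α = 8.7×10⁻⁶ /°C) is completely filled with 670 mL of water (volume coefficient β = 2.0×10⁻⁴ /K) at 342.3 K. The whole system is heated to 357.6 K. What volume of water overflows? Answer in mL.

1.78 mL

The tank also expands: β_container ≈ 3α = 2.61×10⁻⁵ /K
Net overflow = V₀(β_liq − 3α_cont)ΔT
β − 3α = 2.00×10⁻⁴ − 2.61×10⁻⁵ = 1.739×10⁻⁴ /K; ΔT = 15.3 K
ΔV = 670 × 1.739×10⁻⁴ × 15.3 = 1.78 mL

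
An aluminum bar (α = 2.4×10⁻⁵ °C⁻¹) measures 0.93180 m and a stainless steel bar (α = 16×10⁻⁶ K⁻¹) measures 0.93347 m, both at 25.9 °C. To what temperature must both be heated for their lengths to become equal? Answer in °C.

T = 250.7 °C

L₁(1 + α₁ΔT) = L₂(1 + α₂ΔT) ⇒ ΔT = (L₂ − L₁)/(α₁L₁ − α₂L₂)
L₂ − L₁ = 0.93347 − 0.93180 = 1.67×10⁻³ m
α₁L₁ − α₂L₂ = 2.4×10⁻⁵×0.93180 − 16×10⁻⁶×0.93347 = 7.42768×10⁻⁶ m/K
ΔT = 1.67×10⁻³ / 7.42768×10⁻⁶ = 224.835 K
T = 25.9 + 224.835 = 250.735 °C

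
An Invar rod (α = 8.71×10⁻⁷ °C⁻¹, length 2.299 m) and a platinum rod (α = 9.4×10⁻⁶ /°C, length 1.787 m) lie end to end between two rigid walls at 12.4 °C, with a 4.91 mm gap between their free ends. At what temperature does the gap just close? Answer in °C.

α₁L₁ = 2.002429×10⁻⁶ m/K, α₂L₂ = 1.67978×10⁻⁵ m/K → total 1.8800229×10⁻⁵ m/K
ΔT = g/(α₁L₁+α₂L₂) = 4.91×10⁻³ / 1.8800229×10⁻⁵ = 261.17 K
T = 12.4 + 261.17 = 273.57 °C

T = 274 °C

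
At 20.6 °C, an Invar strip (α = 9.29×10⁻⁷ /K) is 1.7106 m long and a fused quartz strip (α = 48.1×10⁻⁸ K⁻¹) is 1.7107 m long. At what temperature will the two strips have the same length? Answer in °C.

L₁(1 + α₁ΔT) = L₂(1 + α₂ΔT) ⇒ ΔT = (L₂ − L₁)/(α₁L₁ − α₂L₂)
L₂ − L₁ = 1.7107 − 1.7106 = 1.00×10⁻⁴ m
α₁L₁ − α₂L₂ = 9.29×10⁻⁷×1.7106 − 48.1×10⁻⁸×1.7107 = 7.663007×10⁻⁷ m/K
ΔT = 1.00×10⁻⁴ / 7.663007×10⁻⁷ = 130.497 K
T = 20.6 + 130.497 = 151.097 °C

T = 151.1 °C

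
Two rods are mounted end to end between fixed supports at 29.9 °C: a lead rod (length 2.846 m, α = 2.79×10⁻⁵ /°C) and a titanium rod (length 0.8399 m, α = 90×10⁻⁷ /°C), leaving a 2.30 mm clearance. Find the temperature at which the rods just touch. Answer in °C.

Gap closes when ΔL₁ + ΔL₂ = 2.30 mm = 2.30×10⁻³ m
(α₁L₁ + α₂L₂)ΔT = g
α₁L₁ + α₂L₂ = 2.79×10⁻⁵×2.846 + 90×10⁻⁷×0.8399 = 8.69625×10⁻⁵ m/K
ΔT = 2.30×10⁻³ / 8.69625×10⁻⁵ = 26.448 K
T = 29.9 + 26.448 = 56.348 °C

T = 56.3 °C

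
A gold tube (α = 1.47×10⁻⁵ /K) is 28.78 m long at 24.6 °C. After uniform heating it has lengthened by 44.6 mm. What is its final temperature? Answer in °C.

T = 130 °C

ΔL = αL₀ΔT ⇒ ΔT = ΔL / (αL₀)
ΔT = 44.6×10⁻³ m / (1.47×10⁻⁵ × 28.78 m) = 105.42 K
T = 24.6 + 105.42 = 130.02 °C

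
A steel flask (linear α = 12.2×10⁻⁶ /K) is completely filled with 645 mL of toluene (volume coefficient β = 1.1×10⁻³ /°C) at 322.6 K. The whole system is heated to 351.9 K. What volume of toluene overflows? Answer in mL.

The flask also expands: β_container ≈ 3α = 3.66×10⁻⁵ /K
Net overflow = V₀(β_liq − 3α_cont)ΔT
β − 3α = 1.10×10⁻³ − 3.66×10⁻⁵ = 1.0634×10⁻³ /K; ΔT = 29.3 K
ΔV = 645 × 1.0634×10⁻³ × 29.3 = 20.1 mL

20.1 mL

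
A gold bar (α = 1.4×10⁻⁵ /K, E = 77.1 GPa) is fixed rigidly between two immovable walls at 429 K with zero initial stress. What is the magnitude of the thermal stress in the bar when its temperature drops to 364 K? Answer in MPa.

σ = 70.2 MPa

Fully constrained: the free strain ε = αΔT is blocked, so σ = Eε = EαΔT.
|ΔT| = 65 K
σ = 77.1×10⁹ × 1.4×10⁻⁵ × 65 = 7.02×10⁷ Pa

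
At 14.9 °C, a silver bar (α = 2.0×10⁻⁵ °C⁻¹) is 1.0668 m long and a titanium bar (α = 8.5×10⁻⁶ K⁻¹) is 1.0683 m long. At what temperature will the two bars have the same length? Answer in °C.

L₁(1 + α₁ΔT) = L₂(1 + α₂ΔT) ⇒ ΔT = (L₂ − L₁)/(α₁L₁ − α₂L₂)
L₂ − L₁ = 1.0683 − 1.0668 = 1.50×10⁻³ m
α₁L₁ − α₂L₂ = 2.0×10⁻⁵×1.0668 − 8.5×10⁻⁶×1.0683 = 1.225545×10⁻⁵ m/K
ΔT = 1.50×10⁻³ / 1.225545×10⁻⁵ = 122.395 K
T = 14.9 + 122.395 = 137.295 °C

T = 137.3 °C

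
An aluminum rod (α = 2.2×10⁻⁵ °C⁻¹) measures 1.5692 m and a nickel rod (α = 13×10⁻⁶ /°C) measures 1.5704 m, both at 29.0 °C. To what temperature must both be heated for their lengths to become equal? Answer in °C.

T = 114.1 °C

L₁(1 + α₁ΔT) = L₂(1 + α₂ΔT) ⇒ ΔT = (L₂ − L₁)/(α₁L₁ − α₂L₂)
L₂ − L₁ = 1.5704 − 1.5692 = 1.20×10⁻³ m
α₁L₁ − α₂L₂ = 2.2×10⁻⁵×1.5692 − 13×10⁻⁶×1.5704 = 1.41072×10⁻⁵ m/K
ΔT = 1.20×10⁻³ / 1.41072×10⁻⁵ = 85.063 K
T = 29.0 + 85.063 = 114.063 °C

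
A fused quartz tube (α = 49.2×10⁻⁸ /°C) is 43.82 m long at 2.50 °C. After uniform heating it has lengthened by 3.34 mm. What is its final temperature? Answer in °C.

T = 157 °C

ΔL = αL₀ΔT ⇒ ΔT = ΔL / (αL₀)
ΔT = 3.34×10⁻³ m / (49.2×10⁻⁸ × 43.82 m) = 154.92 K
T = 2.50 + 154.92 = 157.42 °C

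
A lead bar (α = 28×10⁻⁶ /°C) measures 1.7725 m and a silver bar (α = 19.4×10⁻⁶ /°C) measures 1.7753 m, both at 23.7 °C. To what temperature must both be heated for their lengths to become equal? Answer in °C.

T = 208.0 °C

L₁(1 + α₁ΔT) = L₂(1 + α₂ΔT) ⇒ ΔT = (L₂ − L₁)/(α₁L₁ − α₂L₂)
L₂ − L₁ = 1.7753 − 1.7725 = 2.80×10⁻³ m
α₁L₁ − α₂L₂ = 28×10⁻⁶×1.7725 − 19.4×10⁻⁶×1.7753 = 1.518918×10⁻⁵ m/K
ΔT = 2.80×10⁻³ / 1.518918×10⁻⁵ = 184.342 K
T = 23.7 + 184.342 = 208.042 °C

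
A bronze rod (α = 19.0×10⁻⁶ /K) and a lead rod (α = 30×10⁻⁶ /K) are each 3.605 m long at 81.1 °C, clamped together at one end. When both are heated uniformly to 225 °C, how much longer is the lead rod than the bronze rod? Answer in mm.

ΔT = 143.9 K
bronze: ΔL = 19.0×10⁻⁶ × 3.605 m × 143.9 = 9.8564×10⁻³ m = 9.8564 mm
lead: ΔL = 30×10⁻⁶ × 3.605 m × 143.9 = 1.5563×10⁻² m = 15.563 mm
difference = 15.563 − 9.8564 = 5.7066 mm

5.71 mm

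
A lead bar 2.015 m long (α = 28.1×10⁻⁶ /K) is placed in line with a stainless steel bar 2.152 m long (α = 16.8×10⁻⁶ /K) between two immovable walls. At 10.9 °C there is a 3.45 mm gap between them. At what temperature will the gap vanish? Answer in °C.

T = 48.1 °C

α₁L₁ = 5.66215×10⁻⁵ m/K, α₂L₂ = 3.61536×10⁻⁵ m/K → total 9.27751×10⁻⁵ m/K
ΔT = g/(α₁L₁+α₂L₂) = 3.45×10⁻³ / 9.27751×10⁻⁵ = 37.187 K
T = 10.9 + 37.187 = 48.087 °C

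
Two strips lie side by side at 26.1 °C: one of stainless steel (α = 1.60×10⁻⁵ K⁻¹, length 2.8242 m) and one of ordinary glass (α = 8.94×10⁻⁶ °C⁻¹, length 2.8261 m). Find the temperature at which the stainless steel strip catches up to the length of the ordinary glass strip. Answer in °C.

T = 121.5 °C

Equal length when α₁L₁ΔT − α₂L₂ΔT = L₂ − L₁ = 1.90×10⁻³ m
α₁L₁ = 4.51872×10⁻⁵, α₂L₂ = 2.5265334×10⁻⁵ → Δ(αL) = 1.9921866×10⁻⁵ m/K
ΔT = 1.90×10⁻³ / 1.9921866×10⁻⁵ = 95.373 K, so T = 26.1 + 95.373 = 121.473 °C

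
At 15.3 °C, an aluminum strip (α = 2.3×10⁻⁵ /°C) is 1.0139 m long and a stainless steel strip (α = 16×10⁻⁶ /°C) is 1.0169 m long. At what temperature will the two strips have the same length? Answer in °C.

T = 440.9 °C

L₁(1 + α₁ΔT) = L₂(1 + α₂ΔT) ⇒ ΔT = (L₂ − L₁)/(α₁L₁ − α₂L₂)
L₂ − L₁ = 1.0169 − 1.0139 = 3.00×10⁻³ m
α₁L₁ − α₂L₂ = 2.3×10⁻⁵×1.0139 − 16×10⁻⁶×1.0169 = 7.0493×10⁻⁶ m/K
ΔT = 3.00×10⁻³ / 7.0493×10⁻⁶ = 425.574 K
T = 15.3 + 425.574 = 440.874 °C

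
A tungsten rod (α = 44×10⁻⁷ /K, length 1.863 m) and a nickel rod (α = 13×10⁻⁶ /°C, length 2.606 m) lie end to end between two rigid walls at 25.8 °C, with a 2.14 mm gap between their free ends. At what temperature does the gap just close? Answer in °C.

α₁L₁ = 8.1972×10⁻⁶ m/K, α₂L₂ = 3.3878×10⁻⁵ m/K → total 4.20752×10⁻⁵ m/K
ΔT = g/(α₁L₁+α₂L₂) = 2.14×10⁻³ / 4.20752×10⁻⁵ = 50.861 K
T = 25.8 + 50.861 = 76.661 °C

T = 76.7 °C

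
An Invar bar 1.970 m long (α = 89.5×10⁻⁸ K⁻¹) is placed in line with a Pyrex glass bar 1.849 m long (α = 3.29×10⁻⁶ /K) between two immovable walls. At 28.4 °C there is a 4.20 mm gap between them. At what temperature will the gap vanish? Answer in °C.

α₁L₁ = 1.76315×10⁻⁶ m/K, α₂L₂ = 6.08321×10⁻⁶ m/K → total 7.84636×10⁻⁶ m/K
ΔT = g/(α₁L₁+α₂L₂) = 4.20×10⁻³ / 7.84636×10⁻⁶ = 535.28 K
T = 28.4 + 535.28 = 563.68 °C

T = 564 °C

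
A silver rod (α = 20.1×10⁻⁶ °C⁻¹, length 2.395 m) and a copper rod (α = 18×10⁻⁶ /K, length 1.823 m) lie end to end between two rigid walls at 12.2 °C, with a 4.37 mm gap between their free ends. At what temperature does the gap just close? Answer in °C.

Gap closes when ΔL₁ + ΔL₂ = 4.37 mm = 4.37×10⁻³ m
(α₁L₁ + α₂L₂)ΔT = g
α₁L₁ + α₂L₂ = 20.1×10⁻⁶×2.395 + 18×10⁻⁶×1.823 = 8.09535×10⁻⁵ m/K
ΔT = 4.37×10⁻³ / 8.09535×10⁻⁵ = 53.982 K
T = 12.2 + 53.982 = 66.182 °C

T = 66.2 °C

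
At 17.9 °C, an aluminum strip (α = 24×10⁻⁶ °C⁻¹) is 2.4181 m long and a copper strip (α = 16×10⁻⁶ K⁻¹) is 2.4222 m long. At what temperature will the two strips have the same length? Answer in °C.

T = 230.6 °C

L₁(1 + α₁ΔT) = L₂(1 + α₂ΔT) ⇒ ΔT = (L₂ − L₁)/(α₁L₁ − α₂L₂)
L₂ − L₁ = 2.4222 − 2.4181 = 4.10×10⁻³ m
α₁L₁ − α₂L₂ = 24×10⁻⁶×2.4181 − 16×10⁻⁶×2.4222 = 1.92792×10⁻⁵ m/K
ΔT = 4.10×10⁻³ / 1.92792×10⁻⁵ = 212.664 K
T = 17.9 + 212.664 = 230.564 °C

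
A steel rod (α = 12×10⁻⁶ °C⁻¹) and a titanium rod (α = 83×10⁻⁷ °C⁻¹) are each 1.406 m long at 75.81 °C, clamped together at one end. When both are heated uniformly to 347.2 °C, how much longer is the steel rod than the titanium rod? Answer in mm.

1.41 mm

ΔT = 271.39 K
steel: ΔL = 12×10⁻⁶ × 1.406 m × 271.39 = 4.5789×10⁻³ m = 4.5789 mm
titanium: ΔL = 83×10⁻⁷ × 1.406 m × 271.39 = 3.1671×10⁻³ m = 3.1671 mm
difference = 4.5789 − 3.1671 = 1.4118 mm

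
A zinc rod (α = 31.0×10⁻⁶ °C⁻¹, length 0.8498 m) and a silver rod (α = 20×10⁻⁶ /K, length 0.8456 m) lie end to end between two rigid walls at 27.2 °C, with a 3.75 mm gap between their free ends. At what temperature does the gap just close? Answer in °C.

T = 114 °C

α₁L₁ = 2.63438×10⁻⁵ m/K, α₂L₂ = 1.6912×10⁻⁵ m/K → total 4.32558×10⁻⁵ m/K
ΔT = g/(α₁L₁+α₂L₂) = 3.75×10⁻³ / 4.32558×10⁻⁵ = 86.69 K
T = 27.2 + 86.69 = 113.89 °C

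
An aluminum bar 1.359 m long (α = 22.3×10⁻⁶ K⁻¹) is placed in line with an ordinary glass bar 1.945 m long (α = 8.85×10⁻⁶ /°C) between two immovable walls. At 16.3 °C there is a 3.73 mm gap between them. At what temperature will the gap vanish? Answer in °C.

Gap closes when ΔL₁ + ΔL₂ = 3.73 mm = 3.73×10⁻³ m
(α₁L₁ + α₂L₂)ΔT = g
α₁L₁ + α₂L₂ = 22.3×10⁻⁶×1.359 + 8.85×10⁻⁶×1.945 = 4.751895×10⁻⁵ m/K
ΔT = 3.73×10⁻³ / 4.751895×10⁻⁵ = 78.495 K
T = 16.3 + 78.495 = 94.795 °C

T = 94.8 °C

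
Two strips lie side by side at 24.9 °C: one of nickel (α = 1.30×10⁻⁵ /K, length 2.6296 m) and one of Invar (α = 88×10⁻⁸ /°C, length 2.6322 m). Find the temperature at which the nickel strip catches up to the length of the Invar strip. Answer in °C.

L₁(1 + α₁ΔT) = L₂(1 + α₂ΔT) ⇒ ΔT = (L₂ − L₁)/(α₁L₁ − α₂L₂)
L₂ − L₁ = 2.6322 − 2.6296 = 2.60×10⁻³ m
α₁L₁ − α₂L₂ = 1.30×10⁻⁵×2.6296 − 88×10⁻⁸×2.6322 = 3.1868464×10⁻⁵ m/K
ΔT = 2.60×10⁻³ / 3.1868464×10⁻⁵ = 81.585 K
T = 24.9 + 81.585 = 106.485 °C

T = 106.5 °C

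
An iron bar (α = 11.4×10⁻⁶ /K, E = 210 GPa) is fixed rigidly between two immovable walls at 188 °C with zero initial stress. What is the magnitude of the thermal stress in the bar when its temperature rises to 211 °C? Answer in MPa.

σ = 55.1 MPa

Fully constrained: the free strain ε = αΔT is blocked, so σ = Eε = EαΔT.
|ΔT| = 23 K
σ = 210×10⁹ × 11.4×10⁻⁶ × 23 = 5.51×10⁷ Pa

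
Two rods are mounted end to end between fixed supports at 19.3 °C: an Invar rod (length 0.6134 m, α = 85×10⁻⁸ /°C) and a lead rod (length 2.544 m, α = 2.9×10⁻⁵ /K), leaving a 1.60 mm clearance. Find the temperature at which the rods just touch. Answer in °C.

T = 40.8 °C

Gap closes when ΔL₁ + ΔL₂ = 1.60 mm = 1.60×10⁻³ m
(α₁L₁ + α₂L₂)ΔT = g
α₁L₁ + α₂L₂ = 85×10⁻⁸×0.6134 + 2.9×10⁻⁵×2.544 = 7.429739×10⁻⁵ m/K
ΔT = 1.60×10⁻³ / 7.429739×10⁻⁵ = 21.535 K
T = 19.3 + 21.535 = 40.835 °C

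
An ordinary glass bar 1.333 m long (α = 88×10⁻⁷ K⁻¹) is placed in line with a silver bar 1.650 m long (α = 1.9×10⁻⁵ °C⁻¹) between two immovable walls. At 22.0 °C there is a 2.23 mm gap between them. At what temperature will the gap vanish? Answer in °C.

Gap closes when ΔL₁ + ΔL₂ = 2.23 mm = 2.23×10⁻³ m
(α₁L₁ + α₂L₂)ΔT = g
α₁L₁ + α₂L₂ = 88×10⁻⁷×1.333 + 1.9×10⁻⁵×1.650 = 4.30804×10⁻⁵ m/K
ΔT = 2.23×10⁻³ / 4.30804×10⁻⁵ = 51.764 K
T = 22.0 + 51.764 = 73.764 °C

T = 73.8 °C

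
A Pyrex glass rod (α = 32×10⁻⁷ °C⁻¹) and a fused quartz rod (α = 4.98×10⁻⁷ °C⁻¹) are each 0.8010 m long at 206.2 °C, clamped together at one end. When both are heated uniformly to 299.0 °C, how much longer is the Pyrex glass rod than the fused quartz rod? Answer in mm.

ΔT = 92.8 K
Pyrex glass: ΔL = 32×10⁻⁷ × 0.8010 m × 92.8 = 2.3786×10⁻⁴ m = 0.23786 mm
fused quartz: ΔL = 4.98×10⁻⁷ × 0.8010 m × 92.8 = 3.7018×10⁻⁵ m = 0.037018 mm
difference = 0.23786 − 0.037018 = 0.200842 mm

0.201 mm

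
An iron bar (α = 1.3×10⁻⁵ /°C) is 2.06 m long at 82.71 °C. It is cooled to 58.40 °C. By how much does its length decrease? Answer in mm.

ΔL = 0.651 mm

|ΔT| = |58.40 − 82.71| = 24.31 K
ΔL = αL₀ΔT = (1.3×10⁻⁵)(2.06)(24.31) = 6.51×10⁻⁴ m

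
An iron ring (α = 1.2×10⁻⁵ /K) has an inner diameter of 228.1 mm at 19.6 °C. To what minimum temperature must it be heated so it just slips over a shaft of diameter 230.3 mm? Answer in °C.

T = 823 °C

Required Δd = 230.3 − 228.1 = 2.2 mm
Δd = αd₀ΔT ⇒ ΔT = Δd/(αd₀) = 2.2 / (1.2×10⁻⁵ × 228.1) = 803.74 K
T_min = 19.6 + 803.74 = 823.34 °C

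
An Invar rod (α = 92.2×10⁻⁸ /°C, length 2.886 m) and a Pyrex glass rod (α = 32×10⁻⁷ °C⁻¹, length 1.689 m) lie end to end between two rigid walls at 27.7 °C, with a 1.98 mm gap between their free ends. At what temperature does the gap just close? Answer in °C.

T = 273 °C

α₁L₁ = 2.660892×10⁻⁶ m/K, α₂L₂ = 5.4048×10⁻⁶ m/K → total 8.065692×10⁻⁶ m/K
ΔT = g/(α₁L₁+α₂L₂) = 1.98×10⁻³ / 8.065692×10⁻⁶ = 245.48 K
T = 27.7 + 245.48 = 273.18 °C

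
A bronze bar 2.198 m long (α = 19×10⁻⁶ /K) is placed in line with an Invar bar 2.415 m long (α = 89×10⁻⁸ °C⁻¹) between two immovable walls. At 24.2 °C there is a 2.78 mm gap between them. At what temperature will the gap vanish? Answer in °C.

T = 87.5 °C

α₁L₁ = 4.1762×10⁻⁵ m/K, α₂L₂ = 2.14935×10⁻⁶ m/K → total 4.391135×10⁻⁵ m/K
ΔT = g/(α₁L₁+α₂L₂) = 2.78×10⁻³ / 4.391135×10⁻⁵ = 63.309 K
T = 24.2 + 63.309 = 87.509 °C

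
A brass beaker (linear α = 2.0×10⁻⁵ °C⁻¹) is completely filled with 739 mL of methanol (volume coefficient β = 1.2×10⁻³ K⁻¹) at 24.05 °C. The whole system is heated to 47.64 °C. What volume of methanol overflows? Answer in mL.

19.9 mL

The beaker also expands: β_container ≈ 3α = 6.0×10⁻⁵ /K
Net overflow = V₀(β_liq − 3α_cont)ΔT
β − 3α = 1.20×10⁻³ − 6.0×10⁻⁵ = 1.14×10⁻³ /K; ΔT = 23.59 K
ΔV = 739 × 1.14×10⁻³ × 23.59 = 19.9 mL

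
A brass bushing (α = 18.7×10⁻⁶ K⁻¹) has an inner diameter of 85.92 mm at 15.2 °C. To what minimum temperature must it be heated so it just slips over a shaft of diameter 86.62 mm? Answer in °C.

T = 451 °C

Required Δd = 86.62 − 85.92 = 0.70 mm
Δd = αd₀ΔT ⇒ ΔT = Δd/(αd₀) = 0.70 / (18.7×10⁻⁶ × 85.92) = 435.67 K
T_min = 15.2 + 435.67 = 450.87 °C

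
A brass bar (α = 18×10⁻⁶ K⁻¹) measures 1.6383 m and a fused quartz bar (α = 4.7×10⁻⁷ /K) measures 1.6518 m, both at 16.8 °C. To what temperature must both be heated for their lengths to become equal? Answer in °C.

L₁(1 + α₁ΔT) = L₂(1 + α₂ΔT) ⇒ ΔT = (L₂ − L₁)/(α₁L₁ − α₂L₂)
L₂ − L₁ = 1.6518 − 1.6383 = 1.35×10⁻² m
α₁L₁ − α₂L₂ = 18×10⁻⁶×1.6383 − 4.7×10⁻⁷×1.6518 = 2.8713054×10⁻⁵ m/K
ΔT = 1.35×10⁻² / 2.8713054×10⁻⁵ = 470.169 K
T = 16.8 + 470.169 = 486.969 °C

T = 487.0 °C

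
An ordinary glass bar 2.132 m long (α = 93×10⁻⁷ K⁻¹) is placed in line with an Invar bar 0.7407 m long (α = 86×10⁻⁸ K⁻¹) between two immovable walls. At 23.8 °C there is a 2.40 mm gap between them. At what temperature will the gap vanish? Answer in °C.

α₁L₁ = 1.98276×10⁻⁵ m/K, α₂L₂ = 6.37002×10⁻⁷ m/K → total 2.0464602×10⁻⁵ m/K
ΔT = g/(α₁L₁+α₂L₂) = 2.40×10⁻³ / 2.0464602×10⁻⁵ = 117.28 K
T = 23.8 + 117.28 = 141.08 °C

T = 141 °C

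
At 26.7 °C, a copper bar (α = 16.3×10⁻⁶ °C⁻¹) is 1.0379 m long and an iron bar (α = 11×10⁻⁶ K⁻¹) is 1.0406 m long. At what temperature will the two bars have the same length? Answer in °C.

Equal length when α₁L₁ΔT − α₂L₂ΔT = L₂ − L₁ = 2.70×10⁻³ m
α₁L₁ = 1.691777×10⁻⁵, α₂L₂ = 1.14466×10⁻⁵ → Δ(αL) = 5.47117×10⁻⁶ m/K
ΔT = 2.70×10⁻³ / 5.47117×10⁻⁶ = 493.496 K, so T = 26.7 + 493.496 = 520.196 °C

T = 520.2 °C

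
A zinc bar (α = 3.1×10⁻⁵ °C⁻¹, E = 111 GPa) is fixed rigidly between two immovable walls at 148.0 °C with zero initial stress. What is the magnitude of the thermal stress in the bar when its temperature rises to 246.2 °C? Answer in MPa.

σ = 338 MPa

Fully constrained: the free strain ε = αΔT is blocked, so σ = Eε = EαΔT.
|ΔT| = 98.2 K
σ = 111×10⁹ × 3.1×10⁻⁵ × 98.2 = 3.38×10⁸ Pa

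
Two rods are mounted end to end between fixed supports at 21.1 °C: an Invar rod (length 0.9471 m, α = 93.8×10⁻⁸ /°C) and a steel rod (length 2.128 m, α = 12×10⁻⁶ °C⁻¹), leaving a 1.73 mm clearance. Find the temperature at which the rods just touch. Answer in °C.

T = 86.6 °C

α₁L₁ = 8.883798×10⁻⁷ m/K, α₂L₂ = 2.5536×10⁻⁵ m/K → total 2.64243798×10⁻⁵ m/K
ΔT = g/(α₁L₁+α₂L₂) = 1.73×10⁻³ / 2.64243798×10⁻⁵ = 65.470 K
T = 21.1 + 65.470 = 86.570 °C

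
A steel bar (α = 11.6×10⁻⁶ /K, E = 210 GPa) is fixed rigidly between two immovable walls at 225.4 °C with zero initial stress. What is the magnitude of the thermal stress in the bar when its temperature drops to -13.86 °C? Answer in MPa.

Fully constrained: the free strain ε = αΔT is blocked, so σ = Eε = EαΔT.
|ΔT| = 239.26 K
σ = 210×10⁹ × 11.6×10⁻⁶ × 239.26 = 5.83×10⁸ Pa

σ = 583 MPa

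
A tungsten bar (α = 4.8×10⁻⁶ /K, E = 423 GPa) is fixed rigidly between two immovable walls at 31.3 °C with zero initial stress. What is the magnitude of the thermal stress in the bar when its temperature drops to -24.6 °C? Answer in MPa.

σ = 113 MPa

Fully constrained: the free strain ε = αΔT is blocked, so σ = Eε = EαΔT.
|ΔT| = 55.9 K
σ = 423×10⁹ × 4.8×10⁻⁶ × 55.9 = 1.13×10⁸ Pa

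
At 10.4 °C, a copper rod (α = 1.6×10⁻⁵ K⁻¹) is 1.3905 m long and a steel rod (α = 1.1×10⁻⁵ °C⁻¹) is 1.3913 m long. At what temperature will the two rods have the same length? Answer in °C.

L₁(1 + α₁ΔT) = L₂(1 + α₂ΔT) ⇒ ΔT = (L₂ − L₁)/(α₁L₁ − α₂L₂)
L₂ − L₁ = 1.3913 − 1.3905 = 8.00×10⁻⁴ m
α₁L₁ − α₂L₂ = 1.6×10⁻⁵×1.3905 − 1.1×10⁻⁵×1.3913 = 6.9437×10⁻⁶ m/K
ΔT = 8.00×10⁻⁴ / 6.9437×10⁻⁶ = 115.212 K
T = 10.4 + 115.212 = 125.612 °C

T = 125.6 °C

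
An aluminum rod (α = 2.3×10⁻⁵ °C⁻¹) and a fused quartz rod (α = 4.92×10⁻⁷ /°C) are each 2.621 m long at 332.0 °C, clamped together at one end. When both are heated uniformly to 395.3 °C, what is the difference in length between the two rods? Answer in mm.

3.73 mm

ΔT = 63.3 K
aluminum: ΔL = 2.3×10⁻⁵ × 2.621 m × 63.3 = 3.8159×10⁻³ m = 3.8159 mm
fused quartz: ΔL = 4.92×10⁻⁷ × 2.621 m × 63.3 = 8.1627×10⁻⁵ m = 0.081627 mm
difference = 3.8159 − 0.081627 = 3.734273 mm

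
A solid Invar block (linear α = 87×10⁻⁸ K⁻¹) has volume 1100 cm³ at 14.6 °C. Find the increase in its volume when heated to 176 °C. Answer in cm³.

ΔV = 0.463 cm³

Isotropic solid: β ≈ 3α = 2.6×10⁻⁶ /K; ΔT = 161.4 K
ΔV = 3αV₀ΔT = 3(87×10⁻⁸)(1100)(161.4) = 0.463 cm³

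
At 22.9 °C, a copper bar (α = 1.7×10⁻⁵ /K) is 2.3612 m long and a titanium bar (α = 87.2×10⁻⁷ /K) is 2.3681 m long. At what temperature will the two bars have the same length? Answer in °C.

Equal length when α₁L₁ΔT − α₂L₂ΔT = L₂ − L₁ = 6.90×10⁻³ m
α₁L₁ = 4.01404×10⁻⁵, α₂L₂ = 2.0649832×10⁻⁵ → Δ(αL) = 1.9490568×10⁻⁵ m/K
ΔT = 6.90×10⁻³ / 1.9490568×10⁻⁵ = 354.017 K, so T = 22.9 + 354.017 = 376.917 °C

T = 376.9 °C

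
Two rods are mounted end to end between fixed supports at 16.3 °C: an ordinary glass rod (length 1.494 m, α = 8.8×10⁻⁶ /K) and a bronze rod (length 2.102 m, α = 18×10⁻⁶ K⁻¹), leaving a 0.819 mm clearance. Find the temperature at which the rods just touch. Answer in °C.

T = 32.4 °C

α₁L₁ = 1.31472×10⁻⁵ m/K, α₂L₂ = 3.7836×10⁻⁵ m/K → total 5.09832×10⁻⁵ m/K
ΔT = g/(α₁L₁+α₂L₂) = 8.19×10⁻⁴ / 5.09832×10⁻⁵ = 16.064 K
T = 16.3 + 16.064 = 32.364 °C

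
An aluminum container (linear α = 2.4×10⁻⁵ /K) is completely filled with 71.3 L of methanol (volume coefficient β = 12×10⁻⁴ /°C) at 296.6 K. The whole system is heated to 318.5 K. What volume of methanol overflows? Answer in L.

1.76 L

The container also expands: β_container ≈ 3α = 7.2×10⁻⁵ /K
Net overflow = V₀(β_liq − 3α_cont)ΔT
β − 3α = 1.20×10⁻³ − 7.2×10⁻⁵ = 1.128×10⁻³ /K; ΔT = 21.9 K
ΔV = 71.3 × 1.128×10⁻³ × 21.9 = 1.76 L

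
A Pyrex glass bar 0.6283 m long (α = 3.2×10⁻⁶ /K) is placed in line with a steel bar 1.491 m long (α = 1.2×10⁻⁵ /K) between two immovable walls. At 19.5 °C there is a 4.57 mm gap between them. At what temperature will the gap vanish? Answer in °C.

T = 249 °C

α₁L₁ = 2.01056×10⁻⁶ m/K, α₂L₂ = 1.7892×10⁻⁵ m/K → total 1.990256×10⁻⁵ m/K
ΔT = g/(α₁L₁+α₂L₂) = 4.57×10⁻³ / 1.990256×10⁻⁵ = 229.62 K
T = 19.5 + 229.62 = 249.12 °C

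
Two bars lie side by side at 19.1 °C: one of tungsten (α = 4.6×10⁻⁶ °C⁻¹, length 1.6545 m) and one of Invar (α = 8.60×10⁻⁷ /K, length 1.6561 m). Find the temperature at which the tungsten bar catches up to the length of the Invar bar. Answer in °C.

L₁(1 + α₁ΔT) = L₂(1 + α₂ΔT) ⇒ ΔT = (L₂ − L₁)/(α₁L₁ − α₂L₂)
L₂ − L₁ = 1.6561 − 1.6545 = 1.60×10⁻³ m
α₁L₁ − α₂L₂ = 4.6×10⁻⁶×1.6545 − 8.60×10⁻⁷×1.6561 = 6.186454×10⁻⁶ m/K
ΔT = 1.60×10⁻³ / 6.186454×10⁻⁶ = 258.630 K
T = 19.1 + 258.630 = 277.730 °C

T = 277.7 °C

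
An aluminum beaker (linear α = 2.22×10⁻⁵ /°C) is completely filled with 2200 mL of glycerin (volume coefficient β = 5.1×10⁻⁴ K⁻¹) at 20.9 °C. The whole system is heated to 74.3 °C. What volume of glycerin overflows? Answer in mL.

52.1 mL

The beaker also expands: β_container ≈ 3α = 6.66×10⁻⁵ /K
Net overflow = V₀(β_liq − 3α_cont)ΔT
β − 3α = 5.10×10⁻⁴ − 6.66×10⁻⁵ = 4.434×10⁻⁴ /K; ΔT = 53.4 K
ΔV = 2200 × 4.434×10⁻⁴ × 53.4 = 52.1 mL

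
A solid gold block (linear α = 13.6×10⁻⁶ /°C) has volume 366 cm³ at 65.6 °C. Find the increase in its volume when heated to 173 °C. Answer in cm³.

Isotropic solid: β ≈ 3α = 4.1×10⁻⁵ /K; ΔT = 107.4 K
ΔV = 3αV₀ΔT = 3(13.6×10⁻⁶)(366)(107.4) = 1.60 cm³

ΔV = 1.60 cm³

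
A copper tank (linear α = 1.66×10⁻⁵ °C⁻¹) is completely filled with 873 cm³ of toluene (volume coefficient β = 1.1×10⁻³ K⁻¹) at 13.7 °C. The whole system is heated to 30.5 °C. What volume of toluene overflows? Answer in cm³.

15.4 cm³

The tank also expands: β_container ≈ 3α = 4.98×10⁻⁵ /K
Net overflow = V₀(β_liq − 3α_cont)ΔT
β − 3α = 1.10×10⁻³ − 4.98×10⁻⁵ = 1.0502×10⁻³ /K; ΔT = 16.8 K
ΔV = 873 × 1.0502×10⁻³ × 16.8 = 15.4 cm³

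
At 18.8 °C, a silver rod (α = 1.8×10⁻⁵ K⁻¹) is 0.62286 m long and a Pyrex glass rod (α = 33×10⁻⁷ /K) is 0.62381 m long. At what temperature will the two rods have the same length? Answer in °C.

T = 122.6 °C

L₁(1 + α₁ΔT) = L₂(1 + α₂ΔT) ⇒ ΔT = (L₂ − L₁)/(α₁L₁ − α₂L₂)
L₂ − L₁ = 0.62381 − 0.62286 = 9.50×10⁻⁴ m
α₁L₁ − α₂L₂ = 1.8×10⁻⁵×0.62286 − 33×10⁻⁷×0.62381 = 9.152907×10⁻⁶ m/K
ΔT = 9.50×10⁻⁴ / 9.152907×10⁻⁶ = 103.792 K
T = 18.8 + 103.792 = 122.592 °C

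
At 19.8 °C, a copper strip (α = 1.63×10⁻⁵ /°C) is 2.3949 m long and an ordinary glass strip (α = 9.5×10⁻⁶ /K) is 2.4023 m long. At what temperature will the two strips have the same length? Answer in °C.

Equal length when α₁L₁ΔT − α₂L₂ΔT = L₂ − L₁ = 7.40×10⁻³ m
α₁L₁ = 3.903687×10⁻⁵, α₂L₂ = 2.282185×10⁻⁵ → Δ(αL) = 1.621502×10⁻⁵ m/K
ΔT = 7.40×10⁻³ / 1.621502×10⁻⁵ = 456.367 K, so T = 19.8 + 456.367 = 476.167 °C

T = 476.2 °C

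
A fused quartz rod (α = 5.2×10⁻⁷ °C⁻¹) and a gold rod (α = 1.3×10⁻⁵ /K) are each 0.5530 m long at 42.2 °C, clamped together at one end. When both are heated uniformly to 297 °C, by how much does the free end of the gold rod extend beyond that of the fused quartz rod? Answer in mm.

ΔT = 254.8 K
fused quartz: ΔL = 5.2×10⁻⁷ × 0.5530 m × 254.8 = 7.3270×10⁻⁵ m = 0.073270 mm
gold: ΔL = 1.3×10⁻⁵ × 0.5530 m × 254.8 = 1.8318×10⁻³ m = 1.8318 mm
difference = 1.8318 − 0.073270 = 1.75853 mm

1.76 mm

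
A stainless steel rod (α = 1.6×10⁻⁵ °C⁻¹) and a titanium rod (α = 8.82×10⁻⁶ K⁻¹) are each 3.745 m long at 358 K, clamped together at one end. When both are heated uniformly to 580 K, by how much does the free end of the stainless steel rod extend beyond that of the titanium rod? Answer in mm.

ΔT = 222 K
stainless steel: ΔL = 1.6×10⁻⁵ × 3.745 m × 222 = 1.3302×10⁻² m = 13.302 mm
titanium: ΔL = 8.82×10⁻⁶ × 3.745 m × 222 = 7.3329×10⁻³ m = 7.3329 mm
difference = 13.302 − 7.3329 = 5.9691 mm

5.97 mm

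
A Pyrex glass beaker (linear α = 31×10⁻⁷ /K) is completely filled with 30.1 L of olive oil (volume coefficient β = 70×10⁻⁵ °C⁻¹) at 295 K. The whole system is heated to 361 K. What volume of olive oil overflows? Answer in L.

1.37 L

The beaker also expands: β_container ≈ 3α = 9.3×10⁻⁶ /K
Net overflow = V₀(β_liq − 3α_cont)ΔT
β − 3α = 7.00×10⁻⁴ − 9.3×10⁻⁶ = 6.907×10⁻⁴ /K; ΔT = 66 K
ΔV = 30.1 × 6.907×10⁻⁴ × 66 = 1.37 L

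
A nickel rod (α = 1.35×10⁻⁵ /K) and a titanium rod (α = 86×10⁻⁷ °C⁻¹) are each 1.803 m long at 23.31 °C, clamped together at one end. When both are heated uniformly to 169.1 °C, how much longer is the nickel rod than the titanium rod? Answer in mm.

ΔT = 145.79 K
nickel: ΔL = 1.35×10⁻⁵ × 1.803 m × 145.79 = 3.5486×10⁻³ m = 3.5486 mm
titanium: ΔL = 86×10⁻⁷ × 1.803 m × 145.79 = 2.2606×10⁻³ m = 2.2606 mm
difference = 3.5486 − 2.2606 = 1.2880 mm

1.29 mm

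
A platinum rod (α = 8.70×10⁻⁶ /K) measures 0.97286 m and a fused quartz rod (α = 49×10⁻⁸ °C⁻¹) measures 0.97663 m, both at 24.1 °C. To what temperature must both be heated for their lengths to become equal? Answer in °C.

Equal length when α₁L₁ΔT − α₂L₂ΔT = L₂ − L₁ = 3.77×10⁻³ m
α₁L₁ = 8.463882×10⁻⁶, α₂L₂ = 4.785487×10⁻⁷ → Δ(αL) = 7.9853333×10⁻⁶ m/K
ΔT = 3.77×10⁻³ / 7.9853333×10⁻⁶ = 472.116 K, so T = 24.1 + 472.116 = 496.216 °C

T = 496.2 °C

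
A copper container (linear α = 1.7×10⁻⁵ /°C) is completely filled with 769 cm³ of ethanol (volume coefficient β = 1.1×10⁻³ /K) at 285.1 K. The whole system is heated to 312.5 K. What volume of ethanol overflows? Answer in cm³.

The container also expands: β_container ≈ 3α = 5.1×10⁻⁵ /K
Net overflow = V₀(β_liq − 3α_cont)ΔT
β − 3α = 1.10×10⁻³ − 5.1×10⁻⁵ = 1.049×10⁻³ /K; ΔT = 27.4 K
ΔV = 769 × 1.049×10⁻³ × 27.4 = 22.1 cm³

22.1 cm³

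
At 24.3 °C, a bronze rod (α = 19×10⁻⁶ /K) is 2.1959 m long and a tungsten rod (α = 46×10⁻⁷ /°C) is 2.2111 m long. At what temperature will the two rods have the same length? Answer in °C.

L₁(1 + α₁ΔT) = L₂(1 + α₂ΔT) ⇒ ΔT = (L₂ − L₁)/(α₁L₁ − α₂L₂)
L₂ − L₁ = 2.2111 − 2.1959 = 1.52×10⁻² m
α₁L₁ − α₂L₂ = 19×10⁻⁶×2.1959 − 46×10⁻⁷×2.2111 = 3.155104×10⁻⁵ m/K
ΔT = 1.52×10⁻² / 3.155104×10⁻⁵ = 481.759 K
T = 24.3 + 481.759 = 506.059 °C

T = 506.1 °C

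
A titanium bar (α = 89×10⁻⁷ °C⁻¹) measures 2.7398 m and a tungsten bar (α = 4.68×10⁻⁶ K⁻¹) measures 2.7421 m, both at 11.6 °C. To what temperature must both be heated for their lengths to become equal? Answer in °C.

L₁(1 + α₁ΔT) = L₂(1 + α₂ΔT) ⇒ ΔT = (L₂ − L₁)/(α₁L₁ − α₂L₂)
L₂ − L₁ = 2.7421 − 2.7398 = 2.30×10⁻³ m
α₁L₁ − α₂L₂ = 89×10⁻⁷×2.7398 − 4.68×10⁻⁶×2.7421 = 1.1551192×10⁻⁵ m/K
ΔT = 2.30×10⁻³ / 1.1551192×10⁻⁵ = 199.114 K
T = 11.6 + 199.114 = 210.714 °C

T = 210.7 °C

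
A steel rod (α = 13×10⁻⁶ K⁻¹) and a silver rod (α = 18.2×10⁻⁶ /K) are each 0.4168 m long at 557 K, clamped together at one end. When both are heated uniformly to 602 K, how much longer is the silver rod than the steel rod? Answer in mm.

0.0975 mm

ΔT = 45 K
steel: ΔL = 13×10⁻⁶ × 0.4168 m × 45 = 2.4383×10⁻⁴ m = 0.24383 mm
silver: ΔL = 18.2×10⁻⁶ × 0.4168 m × 45 = 3.4136×10⁻⁴ m = 0.34136 mm
difference = 0.34136 − 0.24383 = 0.09753 mm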